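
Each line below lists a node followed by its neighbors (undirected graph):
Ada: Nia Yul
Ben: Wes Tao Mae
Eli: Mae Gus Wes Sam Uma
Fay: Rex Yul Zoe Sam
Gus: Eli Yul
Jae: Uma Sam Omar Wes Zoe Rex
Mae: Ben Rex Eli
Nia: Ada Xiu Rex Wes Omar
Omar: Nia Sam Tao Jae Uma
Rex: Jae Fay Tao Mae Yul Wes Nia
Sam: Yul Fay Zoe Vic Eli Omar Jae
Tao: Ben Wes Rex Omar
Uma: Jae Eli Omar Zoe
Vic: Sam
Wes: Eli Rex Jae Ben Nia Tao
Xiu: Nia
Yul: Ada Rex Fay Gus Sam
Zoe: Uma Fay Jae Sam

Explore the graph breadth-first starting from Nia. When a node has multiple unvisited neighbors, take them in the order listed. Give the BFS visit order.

Visit Nia; enqueue Ada, Xiu, Rex, Wes, Omar → queue [Ada, Xiu, Rex, Wes, Omar]
Visit Ada; enqueue Yul → queue [Xiu, Rex, Wes, Omar, Yul]
Visit Xiu → queue [Rex, Wes, Omar, Yul]
Visit Rex; enqueue Jae, Fay, Tao, Mae → queue [Wes, Omar, Yul, Jae, Fay, Tao, Mae]
Visit Wes; enqueue Eli, Ben → queue [Omar, Yul, Jae, Fay, Tao, Mae, Eli, Ben]
Visit Omar; enqueue Sam, Uma → queue [Yul, Jae, Fay, Tao, Mae, Eli, Ben, Sam, Uma]
Visit Yul; enqueue Gus → queue [Jae, Fay, Tao, Mae, Eli, Ben, Sam, Uma, Gus]
Visit Jae; enqueue Zoe → queue [Fay, Tao, Mae, Eli, Ben, Sam, Uma, Gus, Zoe]
Visit Fay → queue [Tao, Mae, Eli, Ben, Sam, Uma, Gus, Zoe]
Visit Tao → queue [Mae, Eli, Ben, Sam, Uma, Gus, Zoe]
Visit Mae → queue [Eli, Ben, Sam, Uma, Gus, Zoe]
Visit Eli → queue [Ben, Sam, Uma, Gus, Zoe]
Visit Ben → queue [Sam, Uma, Gus, Zoe]
Visit Sam; enqueue Vic → queue [Uma, Gus, Zoe, Vic]
Visit Uma → queue [Gus, Zoe, Vic]
Visit Gus → queue [Zoe, Vic]
Visit Zoe → queue [Vic]
Visit Vic → queue []

Nia, Ada, Xiu, Rex, Wes, Omar, Yul, Jae, Fay, Tao, Mae, Eli, Ben, Sam, Uma, Gus, Zoe, Vic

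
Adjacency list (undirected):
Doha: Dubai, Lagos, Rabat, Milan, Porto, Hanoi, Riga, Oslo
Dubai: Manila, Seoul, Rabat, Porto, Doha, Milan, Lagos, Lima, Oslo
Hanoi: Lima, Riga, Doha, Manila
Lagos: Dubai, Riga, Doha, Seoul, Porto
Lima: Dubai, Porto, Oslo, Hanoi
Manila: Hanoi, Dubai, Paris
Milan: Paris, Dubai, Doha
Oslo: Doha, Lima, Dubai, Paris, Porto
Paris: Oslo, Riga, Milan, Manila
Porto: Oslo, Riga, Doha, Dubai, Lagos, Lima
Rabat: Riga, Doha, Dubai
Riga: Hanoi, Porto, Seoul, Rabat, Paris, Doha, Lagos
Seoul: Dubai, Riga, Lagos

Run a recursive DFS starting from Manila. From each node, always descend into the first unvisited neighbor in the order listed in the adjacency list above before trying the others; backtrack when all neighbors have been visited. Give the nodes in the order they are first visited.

Manila, Hanoi, Lima, Dubai, Seoul, Riga, Porto, Oslo, Doha, Lagos, Rabat, Milan, Paris

Visit Manila
Manila → Hanoi
Hanoi → Lima
Lima → Dubai
Dubai → Seoul
Seoul → Riga
Riga → Porto
Porto → Oslo
Oslo → Doha
Doha → Lagos
Doha → Rabat
Doha → Milan
Milan → Paris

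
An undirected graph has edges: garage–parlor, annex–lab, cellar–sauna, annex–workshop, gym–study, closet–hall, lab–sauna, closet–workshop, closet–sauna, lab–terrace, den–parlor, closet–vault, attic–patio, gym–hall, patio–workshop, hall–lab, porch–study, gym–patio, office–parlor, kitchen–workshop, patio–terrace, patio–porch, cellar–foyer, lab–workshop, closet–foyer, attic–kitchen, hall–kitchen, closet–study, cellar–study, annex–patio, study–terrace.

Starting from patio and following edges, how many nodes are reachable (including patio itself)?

BFS from patio visits: patio, annex, attic, gym, porch, terrace, workshop, lab, kitchen, hall, study, closet, sauna, cellar, foyer, vault
Reachable nodes: 16 of 20 total.

16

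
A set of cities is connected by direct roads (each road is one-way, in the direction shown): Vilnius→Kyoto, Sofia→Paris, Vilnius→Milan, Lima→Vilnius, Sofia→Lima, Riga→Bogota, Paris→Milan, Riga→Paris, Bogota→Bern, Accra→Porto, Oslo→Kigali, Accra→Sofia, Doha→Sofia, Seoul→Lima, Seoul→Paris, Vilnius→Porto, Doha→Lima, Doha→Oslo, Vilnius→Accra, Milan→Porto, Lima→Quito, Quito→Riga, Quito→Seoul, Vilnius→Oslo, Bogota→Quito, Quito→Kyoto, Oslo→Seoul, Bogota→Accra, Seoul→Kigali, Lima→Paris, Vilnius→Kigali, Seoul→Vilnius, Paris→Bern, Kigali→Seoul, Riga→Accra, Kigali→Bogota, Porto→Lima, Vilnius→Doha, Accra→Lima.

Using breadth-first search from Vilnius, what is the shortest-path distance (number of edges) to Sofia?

2

Level 0: Vilnius
Level 1: Accra, Doha, Kigali, Kyoto, Milan, Oslo, Porto
Level 2: Bogota, Lima, Seoul, Sofia
Level 3: Bern, Paris, Quito
Level 4: Riga
Sofia first appears at level 2.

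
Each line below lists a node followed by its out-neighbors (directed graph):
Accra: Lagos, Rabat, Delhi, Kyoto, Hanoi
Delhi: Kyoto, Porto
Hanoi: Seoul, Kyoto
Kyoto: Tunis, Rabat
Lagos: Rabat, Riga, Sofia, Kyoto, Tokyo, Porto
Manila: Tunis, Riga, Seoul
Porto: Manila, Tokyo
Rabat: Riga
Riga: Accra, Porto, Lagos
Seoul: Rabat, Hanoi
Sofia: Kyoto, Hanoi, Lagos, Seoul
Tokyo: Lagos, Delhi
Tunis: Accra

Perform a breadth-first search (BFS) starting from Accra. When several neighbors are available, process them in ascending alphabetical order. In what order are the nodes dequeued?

Visit Accra; enqueue Delhi, Hanoi, Kyoto, Lagos, Rabat → queue [Delhi, Hanoi, Kyoto, Lagos, Rabat]
Visit Delhi; enqueue Porto → queue [Hanoi, Kyoto, Lagos, Rabat, Porto]
Visit Hanoi; enqueue Seoul → queue [Kyoto, Lagos, Rabat, Porto, Seoul]
Visit Kyoto; enqueue Tunis → queue [Lagos, Rabat, Porto, Seoul, Tunis]
Visit Lagos; enqueue Riga, Sofia, Tokyo → queue [Rabat, Porto, Seoul, Tunis, Riga, Sofia, Tokyo]
Visit Rabat → queue [Porto, Seoul, Tunis, Riga, Sofia, Tokyo]
Visit Porto; enqueue Manila → queue [Seoul, Tunis, Riga, Sofia, Tokyo, Manila]
Visit Seoul → queue [Tunis, Riga, Sofia, Tokyo, Manila]
Visit Tunis → queue [Riga, Sofia, Tokyo, Manila]
Visit Riga → queue [Sofia, Tokyo, Manila]
Visit Sofia → queue [Tokyo, Manila]
Visit Tokyo → queue [Manila]
Visit Manila → queue []

Accra, Delhi, Hanoi, Kyoto, Lagos, Rabat, Porto, Seoul, Tunis, Riga, Sofia, Tokyo, Manila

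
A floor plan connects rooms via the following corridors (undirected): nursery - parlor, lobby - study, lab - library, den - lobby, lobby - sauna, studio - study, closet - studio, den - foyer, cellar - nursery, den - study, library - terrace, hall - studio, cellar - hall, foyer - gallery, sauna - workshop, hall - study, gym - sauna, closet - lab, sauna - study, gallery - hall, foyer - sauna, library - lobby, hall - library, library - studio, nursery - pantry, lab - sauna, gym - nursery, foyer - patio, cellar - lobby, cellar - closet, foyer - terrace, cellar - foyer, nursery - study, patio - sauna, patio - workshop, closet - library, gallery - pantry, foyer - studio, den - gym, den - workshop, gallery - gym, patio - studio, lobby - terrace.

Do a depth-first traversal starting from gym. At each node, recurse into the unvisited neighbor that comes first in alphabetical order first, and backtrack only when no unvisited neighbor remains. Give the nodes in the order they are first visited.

gym → den → foyer → cellar → closet → lab → library → hall → gallery → pantry → nursery → parlor → study → lobby → sauna → patio → studio → workshop → terrace

Visit gym
gym → den
den → foyer
foyer → cellar
cellar → closet
closet → lab
lab → library
library → hall
hall → gallery
gallery → pantry
pantry → nursery
nursery → parlor
nursery → study
study → lobby
lobby → sauna
sauna → patio
patio → studio
patio → workshop
lobby → terrace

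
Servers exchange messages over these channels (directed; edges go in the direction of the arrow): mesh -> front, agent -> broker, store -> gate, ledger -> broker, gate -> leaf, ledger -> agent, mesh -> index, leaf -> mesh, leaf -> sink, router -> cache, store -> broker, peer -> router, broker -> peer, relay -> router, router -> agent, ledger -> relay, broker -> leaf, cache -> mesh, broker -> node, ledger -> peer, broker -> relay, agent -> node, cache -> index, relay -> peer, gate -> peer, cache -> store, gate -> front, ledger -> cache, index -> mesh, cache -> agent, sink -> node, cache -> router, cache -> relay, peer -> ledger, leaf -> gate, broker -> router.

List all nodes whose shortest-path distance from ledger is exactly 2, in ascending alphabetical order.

Level 0: ledger
Level 1: agent, broker, cache, peer, relay
Level 2: index, leaf, mesh, node, router, store
Level 3: front, gate, sink

index, leaf, mesh, node, router, store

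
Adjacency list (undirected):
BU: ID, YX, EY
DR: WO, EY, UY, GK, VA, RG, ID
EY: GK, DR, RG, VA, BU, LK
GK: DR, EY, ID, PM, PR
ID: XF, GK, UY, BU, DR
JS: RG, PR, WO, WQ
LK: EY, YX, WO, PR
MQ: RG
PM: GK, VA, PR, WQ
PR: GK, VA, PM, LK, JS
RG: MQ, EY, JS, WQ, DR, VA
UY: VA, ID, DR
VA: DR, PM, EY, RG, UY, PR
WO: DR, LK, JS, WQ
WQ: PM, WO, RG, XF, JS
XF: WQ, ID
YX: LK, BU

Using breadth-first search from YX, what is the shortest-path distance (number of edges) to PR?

2

Level 0: YX
Level 1: BU, LK
Level 2: EY, ID, PR, WO
Level 3: DR, GK, JS, PM, RG, UY, VA, WQ, XF
Level 4: MQ
PR first appears at level 2.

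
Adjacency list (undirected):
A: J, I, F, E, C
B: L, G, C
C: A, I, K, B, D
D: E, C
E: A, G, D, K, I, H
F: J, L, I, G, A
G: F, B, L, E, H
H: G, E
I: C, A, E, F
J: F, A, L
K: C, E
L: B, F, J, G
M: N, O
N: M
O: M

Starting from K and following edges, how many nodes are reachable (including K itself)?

12

BFS from K visits: K, C, E, A, I, B, D, G, H, J, F, L
Reachable nodes: 12 of 15 total.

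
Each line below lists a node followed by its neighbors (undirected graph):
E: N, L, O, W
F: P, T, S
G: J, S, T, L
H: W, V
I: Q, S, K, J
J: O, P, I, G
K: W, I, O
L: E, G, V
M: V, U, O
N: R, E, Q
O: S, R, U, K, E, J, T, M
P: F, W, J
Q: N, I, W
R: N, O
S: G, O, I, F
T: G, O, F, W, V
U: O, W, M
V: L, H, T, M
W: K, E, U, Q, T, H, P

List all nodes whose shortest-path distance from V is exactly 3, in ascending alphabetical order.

J, K, N, P, Q, R, S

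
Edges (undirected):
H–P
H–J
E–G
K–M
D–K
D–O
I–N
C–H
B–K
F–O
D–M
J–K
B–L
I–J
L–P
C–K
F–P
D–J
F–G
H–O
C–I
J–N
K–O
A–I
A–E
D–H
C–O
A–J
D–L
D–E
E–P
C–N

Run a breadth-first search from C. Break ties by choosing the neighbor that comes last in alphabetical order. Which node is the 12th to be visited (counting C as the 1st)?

A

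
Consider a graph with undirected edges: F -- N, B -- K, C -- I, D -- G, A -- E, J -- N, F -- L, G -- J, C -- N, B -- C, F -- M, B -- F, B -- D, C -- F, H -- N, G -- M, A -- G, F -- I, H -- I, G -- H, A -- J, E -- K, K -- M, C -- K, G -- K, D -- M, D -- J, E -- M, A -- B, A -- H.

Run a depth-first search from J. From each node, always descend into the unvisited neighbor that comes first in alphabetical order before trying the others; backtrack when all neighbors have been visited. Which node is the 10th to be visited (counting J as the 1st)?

M

Visit J
J → A
A → B
B → C
C → F
F → I
I → H
H → G
G → D
D → M
M → E
E → K
H → N
F → L

Visit order: J, A, B, C, F, I, H, G, D, M, E, K, N, L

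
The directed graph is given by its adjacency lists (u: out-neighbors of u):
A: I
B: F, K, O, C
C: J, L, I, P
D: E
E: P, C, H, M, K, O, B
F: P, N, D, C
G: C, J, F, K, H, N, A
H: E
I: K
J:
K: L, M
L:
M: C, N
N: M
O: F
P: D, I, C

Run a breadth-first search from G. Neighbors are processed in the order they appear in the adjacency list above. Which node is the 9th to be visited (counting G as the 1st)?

L

Visit G; enqueue C, J, F, K, H, N, A → queue [C, J, F, K, H, N, A]
Visit C; enqueue L, I, P → queue [J, F, K, H, N, A, L, I, P]
Visit J → queue [F, K, H, N, A, L, I, P]
Visit F; enqueue D → queue [K, H, N, A, L, I, P, D]
Visit K; enqueue M → queue [H, N, A, L, I, P, D, M]
Visit H; enqueue E → queue [N, A, L, I, P, D, M, E]
Visit N → queue [A, L, I, P, D, M, E]
Visit A → queue [L, I, P, D, M, E]
Visit L → queue [I, P, D, M, E]
Visit I → queue [P, D, M, E]
Visit P → queue [D, M, E]
Visit D → queue [M, E]
Visit M → queue [E]
Visit E; enqueue O, B → queue [O, B]
Visit O → queue [B]
Visit B → queue []

Visit order: G, C, J, F, K, H, N, A, L, I, P, D, M, E, O, B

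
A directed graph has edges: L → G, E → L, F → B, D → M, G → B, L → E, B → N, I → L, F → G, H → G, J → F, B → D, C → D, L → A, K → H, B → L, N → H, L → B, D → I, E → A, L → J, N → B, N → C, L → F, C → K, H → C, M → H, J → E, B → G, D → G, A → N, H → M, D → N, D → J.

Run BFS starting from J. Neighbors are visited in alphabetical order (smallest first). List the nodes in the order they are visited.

J, E, F, A, L, B, G, N, D, C, H, I, M, K

Visit J; enqueue E, F → queue [E, F]
Visit E; enqueue A, L → queue [F, A, L]
Visit F; enqueue B, G → queue [A, L, B, G]
Visit A; enqueue N → queue [L, B, G, N]
Visit L → queue [B, G, N]
Visit B; enqueue D → queue [G, N, D]
Visit G → queue [N, D]
Visit N; enqueue C, H → queue [D, C, H]
Visit D; enqueue I, M → queue [C, H, I, M]
Visit C; enqueue K → queue [H, I, M, K]
Visit H → queue [I, M, K]
Visit I → queue [M, K]
Visit M → queue [K]
Visit K → queue []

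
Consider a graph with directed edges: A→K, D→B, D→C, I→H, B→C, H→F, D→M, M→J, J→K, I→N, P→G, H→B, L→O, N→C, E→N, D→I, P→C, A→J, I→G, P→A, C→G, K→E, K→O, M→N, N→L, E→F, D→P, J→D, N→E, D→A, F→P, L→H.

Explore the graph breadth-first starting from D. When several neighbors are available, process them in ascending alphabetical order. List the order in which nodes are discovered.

D, A, B, C, I, M, P, J, K, G, H, N, E, O, F, L

Visit D; enqueue A, B, C, I, M, P → queue [A, B, C, I, M, P]
Visit A; enqueue J, K → queue [B, C, I, M, P, J, K]
Visit B → queue [C, I, M, P, J, K]
Visit C; enqueue G → queue [I, M, P, J, K, G]
Visit I; enqueue H, N → queue [M, P, J, K, G, H, N]
Visit M → queue [P, J, K, G, H, N]
Visit P → queue [J, K, G, H, N]
Visit J → queue [K, G, H, N]
Visit K; enqueue E, O → queue [G, H, N, E, O]
Visit G → queue [H, N, E, O]
Visit H; enqueue F → queue [N, E, O, F]
Visit N; enqueue L → queue [E, O, F, L]
Visit E → queue [O, F, L]
Visit O → queue [F, L]
Visit F → queue [L]
Visit L → queue []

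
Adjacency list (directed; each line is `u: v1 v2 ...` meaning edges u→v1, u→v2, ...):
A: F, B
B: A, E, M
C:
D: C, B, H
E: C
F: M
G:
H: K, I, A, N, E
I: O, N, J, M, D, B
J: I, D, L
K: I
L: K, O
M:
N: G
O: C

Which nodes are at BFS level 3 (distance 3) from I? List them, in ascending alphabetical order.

Level 0: I
Level 1: B, D, J, M, N, O
Level 2: A, C, E, G, H, L
Level 3: F, K

F, K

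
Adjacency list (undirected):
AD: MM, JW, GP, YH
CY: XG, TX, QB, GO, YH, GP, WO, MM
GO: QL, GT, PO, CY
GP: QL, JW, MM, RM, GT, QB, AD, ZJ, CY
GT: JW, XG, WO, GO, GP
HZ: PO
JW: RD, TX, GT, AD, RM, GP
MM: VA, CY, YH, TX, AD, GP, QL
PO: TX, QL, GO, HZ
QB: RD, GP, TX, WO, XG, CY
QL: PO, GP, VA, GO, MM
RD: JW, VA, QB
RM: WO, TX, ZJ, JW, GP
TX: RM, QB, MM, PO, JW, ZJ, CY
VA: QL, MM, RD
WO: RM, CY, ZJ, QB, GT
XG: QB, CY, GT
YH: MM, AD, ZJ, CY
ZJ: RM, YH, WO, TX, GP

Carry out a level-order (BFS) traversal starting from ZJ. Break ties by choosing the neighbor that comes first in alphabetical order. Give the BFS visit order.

ZJ -> GP -> RM -> TX -> WO -> YH -> AD -> CY -> GT -> JW -> MM -> QB -> QL -> PO -> GO -> XG -> RD -> VA -> HZ

Visit ZJ; enqueue GP, RM, TX, WO, YH → queue [GP, RM, TX, WO, YH]
Visit GP; enqueue AD, CY, GT, JW, MM, QB, QL → queue [RM, TX, WO, YH, AD, CY, GT, JW, MM, QB, QL]
Visit RM → queue [TX, WO, YH, AD, CY, GT, JW, MM, QB, QL]
Visit TX; enqueue PO → queue [WO, YH, AD, CY, GT, JW, MM, QB, QL, PO]
Visit WO → queue [YH, AD, CY, GT, JW, MM, QB, QL, PO]
Visit YH → queue [AD, CY, GT, JW, MM, QB, QL, PO]
Visit AD → queue [CY, GT, JW, MM, QB, QL, PO]
Visit CY; enqueue GO, XG → queue [GT, JW, MM, QB, QL, PO, GO, XG]
Visit GT → queue [JW, MM, QB, QL, PO, GO, XG]
Visit JW; enqueue RD → queue [MM, QB, QL, PO, GO, XG, RD]
Visit MM; enqueue VA → queue [QB, QL, PO, GO, XG, RD, VA]
Visit QB → queue [QL, PO, GO, XG, RD, VA]
Visit QL → queue [PO, GO, XG, RD, VA]
Visit PO; enqueue HZ → queue [GO, XG, RD, VA, HZ]
Visit GO → queue [XG, RD, VA, HZ]
Visit XG → queue [RD, VA, HZ]
Visit RD → queue [VA, HZ]
Visit VA → queue [HZ]
Visit HZ → queue []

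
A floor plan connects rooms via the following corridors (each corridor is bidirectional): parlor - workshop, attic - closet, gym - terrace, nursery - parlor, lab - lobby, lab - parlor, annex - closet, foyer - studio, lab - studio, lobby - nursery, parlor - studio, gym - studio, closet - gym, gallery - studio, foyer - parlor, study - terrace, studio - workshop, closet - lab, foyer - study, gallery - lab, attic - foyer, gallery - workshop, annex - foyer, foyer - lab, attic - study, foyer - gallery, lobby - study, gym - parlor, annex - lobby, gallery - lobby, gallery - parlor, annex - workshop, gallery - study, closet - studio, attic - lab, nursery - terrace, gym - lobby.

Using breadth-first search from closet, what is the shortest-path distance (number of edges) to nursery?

3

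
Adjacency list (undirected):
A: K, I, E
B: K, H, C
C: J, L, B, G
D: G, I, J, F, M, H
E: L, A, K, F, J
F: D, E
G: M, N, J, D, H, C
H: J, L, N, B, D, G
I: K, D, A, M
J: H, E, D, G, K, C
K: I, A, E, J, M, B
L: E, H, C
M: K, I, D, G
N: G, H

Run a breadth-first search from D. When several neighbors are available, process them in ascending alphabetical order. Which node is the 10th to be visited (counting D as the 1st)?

Visit D; enqueue F, G, H, I, J, M → queue [F, G, H, I, J, M]
Visit F; enqueue E → queue [G, H, I, J, M, E]
Visit G; enqueue C, N → queue [H, I, J, M, E, C, N]
Visit H; enqueue B, L → queue [I, J, M, E, C, N, B, L]
Visit I; enqueue A, K → queue [J, M, E, C, N, B, L, A, K]
Visit J → queue [M, E, C, N, B, L, A, K]
Visit M → queue [E, C, N, B, L, A, K]
Visit E → queue [C, N, B, L, A, K]
Visit C → queue [N, B, L, A, K]
Visit N → queue [B, L, A, K]
Visit B → queue [L, A, K]
Visit L → queue [A, K]
Visit A → queue [K]
Visit K → queue []

Visit order: D, F, G, H, I, J, M, E, C, N, B, L, A, K

N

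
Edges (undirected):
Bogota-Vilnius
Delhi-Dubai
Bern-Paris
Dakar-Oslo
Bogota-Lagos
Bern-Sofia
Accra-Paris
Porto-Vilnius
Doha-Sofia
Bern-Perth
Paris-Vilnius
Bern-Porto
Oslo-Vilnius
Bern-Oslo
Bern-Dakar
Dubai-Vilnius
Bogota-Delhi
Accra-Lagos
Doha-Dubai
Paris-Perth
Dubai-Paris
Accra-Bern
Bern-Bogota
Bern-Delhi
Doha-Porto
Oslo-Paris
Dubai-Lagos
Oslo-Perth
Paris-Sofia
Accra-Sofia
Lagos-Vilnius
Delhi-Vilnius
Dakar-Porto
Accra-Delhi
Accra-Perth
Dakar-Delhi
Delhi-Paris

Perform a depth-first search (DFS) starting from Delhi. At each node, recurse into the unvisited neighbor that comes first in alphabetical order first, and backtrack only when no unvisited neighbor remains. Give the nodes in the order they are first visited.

Visit Delhi
Delhi → Accra
Accra → Bern
Bern → Bogota
Bogota → Lagos
Lagos → Dubai
Dubai → Doha
Doha → Porto
Porto → Dakar
Dakar → Oslo
Oslo → Paris
Paris → Perth
Paris → Sofia
Paris → Vilnius

Delhi Accra Bern Bogota Lagos Dubai Doha Porto Dakar Oslo Paris Perth Sofia Vilnius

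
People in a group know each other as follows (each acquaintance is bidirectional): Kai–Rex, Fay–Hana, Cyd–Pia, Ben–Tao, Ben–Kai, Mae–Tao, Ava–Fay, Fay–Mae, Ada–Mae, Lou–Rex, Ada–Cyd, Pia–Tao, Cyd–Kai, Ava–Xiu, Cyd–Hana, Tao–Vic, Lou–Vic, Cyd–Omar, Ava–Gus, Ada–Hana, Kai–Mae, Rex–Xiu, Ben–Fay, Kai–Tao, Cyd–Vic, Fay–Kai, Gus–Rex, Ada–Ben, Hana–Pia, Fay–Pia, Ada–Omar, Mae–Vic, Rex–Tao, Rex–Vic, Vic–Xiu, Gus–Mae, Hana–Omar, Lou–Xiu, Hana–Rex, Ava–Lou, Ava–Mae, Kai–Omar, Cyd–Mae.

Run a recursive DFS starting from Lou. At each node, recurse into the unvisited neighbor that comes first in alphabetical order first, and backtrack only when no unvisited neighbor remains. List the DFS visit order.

Visit Lou
Lou → Ava
Ava → Fay
Fay → Ben
Ben → Ada
Ada → Cyd
Cyd → Hana
Hana → Omar
Omar → Kai
Kai → Mae
Mae → Gus
Gus → Rex
Rex → Tao
Tao → Pia
Tao → Vic
Vic → Xiu

Lou, Ava, Fay, Ben, Ada, Cyd, Hana, Omar, Kai, Mae, Gus, Rex, Tao, Pia, Vic, Xiu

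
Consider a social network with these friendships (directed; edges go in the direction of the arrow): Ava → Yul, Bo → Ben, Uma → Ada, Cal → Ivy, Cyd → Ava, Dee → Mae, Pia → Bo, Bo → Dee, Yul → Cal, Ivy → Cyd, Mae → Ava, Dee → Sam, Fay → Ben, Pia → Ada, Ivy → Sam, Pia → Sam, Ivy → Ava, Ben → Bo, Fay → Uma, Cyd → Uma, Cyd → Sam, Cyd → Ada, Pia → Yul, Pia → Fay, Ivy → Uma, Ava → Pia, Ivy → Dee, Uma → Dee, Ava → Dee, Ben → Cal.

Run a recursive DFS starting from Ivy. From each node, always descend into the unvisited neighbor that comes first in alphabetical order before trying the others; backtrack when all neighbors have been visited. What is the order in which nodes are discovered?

Ivy → Ava → Dee → Mae → Sam → Pia → Ada → Bo → Ben → Cal → Fay → Uma → Yul → Cyd

Visit Ivy
Ivy → Ava
Ava → Dee
Dee → Mae
Dee → Sam
Ava → Pia
Pia → Ada
Pia → Bo
Bo → Ben
Ben → Cal
Pia → Fay
Fay → Uma
Pia → Yul
Ivy → Cyd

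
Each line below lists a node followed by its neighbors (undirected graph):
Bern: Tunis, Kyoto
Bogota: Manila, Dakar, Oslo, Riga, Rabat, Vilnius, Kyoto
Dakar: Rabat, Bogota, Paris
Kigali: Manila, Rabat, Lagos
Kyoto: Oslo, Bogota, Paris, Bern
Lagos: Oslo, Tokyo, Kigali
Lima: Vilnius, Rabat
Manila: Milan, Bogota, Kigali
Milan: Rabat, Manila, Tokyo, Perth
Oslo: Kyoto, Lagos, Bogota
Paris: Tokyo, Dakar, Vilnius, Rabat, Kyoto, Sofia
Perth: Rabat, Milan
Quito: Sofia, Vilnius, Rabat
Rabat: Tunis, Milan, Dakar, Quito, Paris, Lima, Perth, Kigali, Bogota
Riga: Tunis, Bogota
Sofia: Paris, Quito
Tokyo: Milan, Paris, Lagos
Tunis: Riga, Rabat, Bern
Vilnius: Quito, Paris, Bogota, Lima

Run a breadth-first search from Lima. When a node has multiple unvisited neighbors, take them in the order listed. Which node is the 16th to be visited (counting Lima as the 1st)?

Visit Lima; enqueue Vilnius, Rabat → queue [Vilnius, Rabat]
Visit Vilnius; enqueue Quito, Paris, Bogota → queue [Rabat, Quito, Paris, Bogota]
Visit Rabat; enqueue Tunis, Milan, Dakar, Perth, Kigali → queue [Quito, Paris, Bogota, Tunis, Milan, Dakar, Perth, Kigali]
Visit Quito; enqueue Sofia → queue [Paris, Bogota, Tunis, Milan, Dakar, Perth, Kigali, Sofia]
Visit Paris; enqueue Tokyo, Kyoto → queue [Bogota, Tunis, Milan, Dakar, Perth, Kigali, Sofia, Tokyo, Kyoto]
Visit Bogota; enqueue Manila, Oslo, Riga → queue [Tunis, Milan, Dakar, Perth, Kigali, Sofia, Tokyo, Kyoto, Manila, Oslo, Riga]
Visit Tunis; enqueue Bern → queue [Milan, Dakar, Perth, Kigali, Sofia, Tokyo, Kyoto, Manila, Oslo, Riga, Bern]
Visit Milan → queue [Dakar, Perth, Kigali, Sofia, Tokyo, Kyoto, Manila, Oslo, Riga, Bern]
Visit Dakar → queue [Perth, Kigali, Sofia, Tokyo, Kyoto, Manila, Oslo, Riga, Bern]
Visit Perth → queue [Kigali, Sofia, Tokyo, Kyoto, Manila, Oslo, Riga, Bern]
Visit Kigali; enqueue Lagos → queue [Sofia, Tokyo, Kyoto, Manila, Oslo, Riga, Bern, Lagos]
Visit Sofia → queue [Tokyo, Kyoto, Manila, Oslo, Riga, Bern, Lagos]
Visit Tokyo → queue [Kyoto, Manila, Oslo, Riga, Bern, Lagos]
Visit Kyoto → queue [Manila, Oslo, Riga, Bern, Lagos]
Visit Manila → queue [Oslo, Riga, Bern, Lagos]
Visit Oslo → queue [Riga, Bern, Lagos]
Visit Riga → queue [Bern, Lagos]
Visit Bern → queue [Lagos]
Visit Lagos → queue []

Visit order: Lima, Vilnius, Rabat, Quito, Paris, Bogota, Tunis, Milan, Dakar, Perth, Kigali, Sofia, Tokyo, Kyoto, Manila, Oslo, Riga, Bern, Lagos

Oslo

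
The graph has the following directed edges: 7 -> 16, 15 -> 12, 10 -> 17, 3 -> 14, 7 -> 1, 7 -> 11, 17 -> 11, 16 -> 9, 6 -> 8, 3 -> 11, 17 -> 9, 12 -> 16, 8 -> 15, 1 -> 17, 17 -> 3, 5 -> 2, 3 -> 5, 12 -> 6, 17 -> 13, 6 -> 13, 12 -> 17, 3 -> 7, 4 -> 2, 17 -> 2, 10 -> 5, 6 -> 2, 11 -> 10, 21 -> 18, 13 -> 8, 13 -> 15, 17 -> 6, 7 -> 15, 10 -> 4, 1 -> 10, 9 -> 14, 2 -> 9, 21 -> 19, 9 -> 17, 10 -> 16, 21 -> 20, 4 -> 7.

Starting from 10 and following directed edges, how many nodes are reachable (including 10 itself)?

BFS from 10 visits: 10, 17, 16, 5, 4, 13, 11, 9, 6, 3, 2, 7, 15, 8, 14, 1, 12
Reachable nodes: 17 of 21 total.

17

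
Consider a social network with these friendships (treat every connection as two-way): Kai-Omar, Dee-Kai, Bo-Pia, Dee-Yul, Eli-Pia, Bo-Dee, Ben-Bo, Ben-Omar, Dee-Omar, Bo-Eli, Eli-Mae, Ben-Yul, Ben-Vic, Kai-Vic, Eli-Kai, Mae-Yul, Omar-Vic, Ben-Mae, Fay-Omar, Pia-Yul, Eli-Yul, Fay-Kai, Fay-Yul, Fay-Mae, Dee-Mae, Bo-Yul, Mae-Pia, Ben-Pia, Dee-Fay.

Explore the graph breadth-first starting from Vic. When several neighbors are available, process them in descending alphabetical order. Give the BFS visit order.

Vic, Omar, Kai, Ben, Fay, Dee, Eli, Yul, Pia, Mae, Bo

Visit Vic; enqueue Omar, Kai, Ben → queue [Omar, Kai, Ben]
Visit Omar; enqueue Fay, Dee → queue [Kai, Ben, Fay, Dee]
Visit Kai; enqueue Eli → queue [Ben, Fay, Dee, Eli]
Visit Ben; enqueue Yul, Pia, Mae, Bo → queue [Fay, Dee, Eli, Yul, Pia, Mae, Bo]
Visit Fay → queue [Dee, Eli, Yul, Pia, Mae, Bo]
Visit Dee → queue [Eli, Yul, Pia, Mae, Bo]
Visit Eli → queue [Yul, Pia, Mae, Bo]
Visit Yul → queue [Pia, Mae, Bo]
Visit Pia → queue [Mae, Bo]
Visit Mae → queue [Bo]
Visit Bo → queue []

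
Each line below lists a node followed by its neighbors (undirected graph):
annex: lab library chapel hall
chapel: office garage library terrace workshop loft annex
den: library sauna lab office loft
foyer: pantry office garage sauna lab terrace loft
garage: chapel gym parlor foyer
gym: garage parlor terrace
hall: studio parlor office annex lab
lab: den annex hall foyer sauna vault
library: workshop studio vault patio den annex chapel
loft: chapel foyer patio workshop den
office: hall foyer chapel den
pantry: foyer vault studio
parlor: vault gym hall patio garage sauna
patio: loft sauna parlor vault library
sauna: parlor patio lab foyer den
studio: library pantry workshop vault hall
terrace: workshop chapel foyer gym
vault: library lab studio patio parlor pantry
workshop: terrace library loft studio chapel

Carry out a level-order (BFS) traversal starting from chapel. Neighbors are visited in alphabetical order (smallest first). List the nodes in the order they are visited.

chapel → annex → garage → library → loft → office → terrace → workshop → hall → lab → foyer → gym → parlor → den → patio → studio → vault → sauna → pantry

Visit chapel; enqueue annex, garage, library, loft, office, terrace, workshop → queue [annex, garage, library, loft, office, terrace, workshop]
Visit annex; enqueue hall, lab → queue [garage, library, loft, office, terrace, workshop, hall, lab]
Visit garage; enqueue foyer, gym, parlor → queue [library, loft, office, terrace, workshop, hall, lab, foyer, gym, parlor]
Visit library; enqueue den, patio, studio, vault → queue [loft, office, terrace, workshop, hall, lab, foyer, gym, parlor, den, patio, studio, vault]
Visit loft → queue [office, terrace, workshop, hall, lab, foyer, gym, parlor, den, patio, studio, vault]
Visit office → queue [terrace, workshop, hall, lab, foyer, gym, parlor, den, patio, studio, vault]
Visit terrace → queue [workshop, hall, lab, foyer, gym, parlor, den, patio, studio, vault]
Visit workshop → queue [hall, lab, foyer, gym, parlor, den, patio, studio, vault]
Visit hall → queue [lab, foyer, gym, parlor, den, patio, studio, vault]
Visit lab; enqueue sauna → queue [foyer, gym, parlor, den, patio, studio, vault, sauna]
Visit foyer; enqueue pantry → queue [gym, parlor, den, patio, studio, vault, sauna, pantry]
Visit gym → queue [parlor, den, patio, studio, vault, sauna, pantry]
Visit parlor → queue [den, patio, studio, vault, sauna, pantry]
Visit den → queue [patio, studio, vault, sauna, pantry]
Visit patio → queue [studio, vault, sauna, pantry]
Visit studio → queue [vault, sauna, pantry]
Visit vault → queue [sauna, pantry]
Visit sauna → queue [pantry]
Visit pantry → queue []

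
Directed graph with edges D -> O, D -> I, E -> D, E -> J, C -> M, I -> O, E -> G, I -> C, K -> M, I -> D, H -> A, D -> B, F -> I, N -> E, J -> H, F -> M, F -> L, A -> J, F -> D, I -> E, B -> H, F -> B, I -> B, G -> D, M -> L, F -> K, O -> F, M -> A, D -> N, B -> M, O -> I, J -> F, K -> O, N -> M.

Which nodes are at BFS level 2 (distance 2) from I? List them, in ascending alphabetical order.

F, G, H, J, M, N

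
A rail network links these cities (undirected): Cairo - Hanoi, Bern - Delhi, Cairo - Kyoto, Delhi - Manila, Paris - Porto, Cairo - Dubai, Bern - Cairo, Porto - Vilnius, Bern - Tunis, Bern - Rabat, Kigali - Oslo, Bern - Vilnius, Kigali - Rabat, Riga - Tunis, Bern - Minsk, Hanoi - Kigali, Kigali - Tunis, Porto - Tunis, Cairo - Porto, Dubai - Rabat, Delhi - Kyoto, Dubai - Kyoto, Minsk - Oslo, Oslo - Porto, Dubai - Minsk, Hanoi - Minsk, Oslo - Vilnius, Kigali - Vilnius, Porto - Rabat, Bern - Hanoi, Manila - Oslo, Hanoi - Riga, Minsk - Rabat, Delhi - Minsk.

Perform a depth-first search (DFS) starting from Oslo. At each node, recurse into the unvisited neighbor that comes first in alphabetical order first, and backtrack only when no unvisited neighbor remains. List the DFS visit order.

Oslo -> Kigali -> Hanoi -> Bern -> Cairo -> Dubai -> Kyoto -> Delhi -> Manila -> Minsk -> Rabat -> Porto -> Paris -> Tunis -> Riga -> Vilnius

Visit Oslo
Oslo → Kigali
Kigali → Hanoi
Hanoi → Bern
Bern → Cairo
Cairo → Dubai
Dubai → Kyoto
Kyoto → Delhi
Delhi → Manila
Delhi → Minsk
Minsk → Rabat
Rabat → Porto
Porto → Paris
Porto → Tunis
Tunis → Riga
Porto → Vilnius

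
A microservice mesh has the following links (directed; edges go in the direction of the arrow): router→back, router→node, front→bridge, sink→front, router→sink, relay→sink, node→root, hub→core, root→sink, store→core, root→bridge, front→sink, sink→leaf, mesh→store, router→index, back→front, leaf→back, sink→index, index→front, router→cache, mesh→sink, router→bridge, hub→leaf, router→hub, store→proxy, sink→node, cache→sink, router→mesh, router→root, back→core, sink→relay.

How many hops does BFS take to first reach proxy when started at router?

3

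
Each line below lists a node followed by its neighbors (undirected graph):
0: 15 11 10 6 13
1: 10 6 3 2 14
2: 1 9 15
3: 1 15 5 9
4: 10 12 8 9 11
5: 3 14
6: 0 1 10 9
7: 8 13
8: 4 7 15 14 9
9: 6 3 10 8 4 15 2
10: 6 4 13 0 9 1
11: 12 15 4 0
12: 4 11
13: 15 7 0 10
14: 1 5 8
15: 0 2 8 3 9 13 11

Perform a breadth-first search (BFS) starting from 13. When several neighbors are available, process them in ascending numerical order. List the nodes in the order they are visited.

13 0 7 10 15 6 11 8 1 4 9 2 3 12 14 5

Visit 13; enqueue 0, 7, 10, 15 → queue [0, 7, 10, 15]
Visit 0; enqueue 6, 11 → queue [7, 10, 15, 6, 11]
Visit 7; enqueue 8 → queue [10, 15, 6, 11, 8]
Visit 10; enqueue 1, 4, 9 → queue [15, 6, 11, 8, 1, 4, 9]
Visit 15; enqueue 2, 3 → queue [6, 11, 8, 1, 4, 9, 2, 3]
Visit 6 → queue [11, 8, 1, 4, 9, 2, 3]
Visit 11; enqueue 12 → queue [8, 1, 4, 9, 2, 3, 12]
Visit 8; enqueue 14 → queue [1, 4, 9, 2, 3, 12, 14]
Visit 1 → queue [4, 9, 2, 3, 12, 14]
Visit 4 → queue [9, 2, 3, 12, 14]
Visit 9 → queue [2, 3, 12, 14]
Visit 2 → queue [3, 12, 14]
Visit 3; enqueue 5 → queue [12, 14, 5]
Visit 12 → queue [14, 5]
Visit 14 → queue [5]
Visit 5 → queue []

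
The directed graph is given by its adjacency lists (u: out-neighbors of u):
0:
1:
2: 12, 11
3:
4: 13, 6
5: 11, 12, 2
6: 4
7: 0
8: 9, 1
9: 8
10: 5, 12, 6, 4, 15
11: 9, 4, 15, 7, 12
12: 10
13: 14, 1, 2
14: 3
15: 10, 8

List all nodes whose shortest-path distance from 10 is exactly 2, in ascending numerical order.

2, 8, 11, 13

Level 0: 10
Level 1: 4, 5, 6, 12, 15
Level 2: 2, 8, 11, 13
Level 3: 1, 7, 9, 14
Level 4: 0, 3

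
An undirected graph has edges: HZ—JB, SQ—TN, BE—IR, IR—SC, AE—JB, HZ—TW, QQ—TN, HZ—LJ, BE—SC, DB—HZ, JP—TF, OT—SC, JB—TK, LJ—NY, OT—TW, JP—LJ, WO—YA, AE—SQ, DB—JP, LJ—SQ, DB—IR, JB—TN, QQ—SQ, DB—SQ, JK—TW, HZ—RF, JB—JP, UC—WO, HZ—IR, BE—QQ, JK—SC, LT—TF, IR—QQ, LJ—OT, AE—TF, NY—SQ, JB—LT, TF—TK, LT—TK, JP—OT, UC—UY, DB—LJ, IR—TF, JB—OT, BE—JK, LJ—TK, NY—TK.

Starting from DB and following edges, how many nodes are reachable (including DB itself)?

20

BFS from DB visits: DB, SQ, LJ, JP, IR, HZ, TN, QQ, NY, AE, TK, OT, TF, JB, SC, BE, TW, RF, LT, JK
Reachable nodes: 20 of 24 total.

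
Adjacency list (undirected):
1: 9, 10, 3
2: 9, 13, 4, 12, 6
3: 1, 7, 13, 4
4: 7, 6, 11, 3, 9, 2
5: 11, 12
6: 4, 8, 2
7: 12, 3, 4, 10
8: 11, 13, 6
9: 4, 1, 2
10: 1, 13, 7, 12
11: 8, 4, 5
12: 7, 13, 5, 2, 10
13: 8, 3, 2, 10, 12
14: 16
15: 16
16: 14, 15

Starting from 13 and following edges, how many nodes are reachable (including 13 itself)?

13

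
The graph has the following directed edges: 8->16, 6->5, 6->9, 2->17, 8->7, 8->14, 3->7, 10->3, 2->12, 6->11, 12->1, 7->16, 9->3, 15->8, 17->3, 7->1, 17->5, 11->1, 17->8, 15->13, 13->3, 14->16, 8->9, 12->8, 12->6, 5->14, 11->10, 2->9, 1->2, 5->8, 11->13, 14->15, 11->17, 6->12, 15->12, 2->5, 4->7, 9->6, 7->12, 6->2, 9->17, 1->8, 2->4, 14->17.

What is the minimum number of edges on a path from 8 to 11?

Level 0: 8
Level 1: 7, 9, 14, 16
Level 2: 1, 3, 6, 12, 15, 17
Level 3: 2, 5, 11, 13
Level 4: 4, 10
11 first appears at level 3.

3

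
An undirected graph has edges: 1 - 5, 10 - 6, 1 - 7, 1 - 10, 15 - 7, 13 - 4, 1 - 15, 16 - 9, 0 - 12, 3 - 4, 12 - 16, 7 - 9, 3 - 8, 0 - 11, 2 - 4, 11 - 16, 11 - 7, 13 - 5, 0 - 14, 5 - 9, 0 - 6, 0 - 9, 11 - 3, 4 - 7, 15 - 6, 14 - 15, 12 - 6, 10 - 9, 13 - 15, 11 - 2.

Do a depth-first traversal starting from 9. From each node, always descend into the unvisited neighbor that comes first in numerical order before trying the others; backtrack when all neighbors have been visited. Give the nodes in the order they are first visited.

Visit 9
9 → 0
0 → 6
6 → 10
10 → 1
1 → 5
5 → 13
13 → 4
4 → 2
2 → 11
11 → 3
3 → 8
11 → 7
7 → 15
15 → 14
11 → 16
16 → 12

9 -> 0 -> 6 -> 10 -> 1 -> 5 -> 13 -> 4 -> 2 -> 11 -> 3 -> 8 -> 7 -> 15 -> 14 -> 16 -> 12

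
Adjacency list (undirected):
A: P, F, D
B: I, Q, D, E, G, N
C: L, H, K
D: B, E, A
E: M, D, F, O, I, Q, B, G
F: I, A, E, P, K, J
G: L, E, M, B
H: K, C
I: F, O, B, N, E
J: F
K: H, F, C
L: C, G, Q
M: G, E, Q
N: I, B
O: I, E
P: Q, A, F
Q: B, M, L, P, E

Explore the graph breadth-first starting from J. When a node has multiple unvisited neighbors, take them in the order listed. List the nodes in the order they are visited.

Visit J; enqueue F → queue [F]
Visit F; enqueue I, A, E, P, K → queue [I, A, E, P, K]
Visit I; enqueue O, B, N → queue [A, E, P, K, O, B, N]
Visit A; enqueue D → queue [E, P, K, O, B, N, D]
Visit E; enqueue M, Q, G → queue [P, K, O, B, N, D, M, Q, G]
Visit P → queue [K, O, B, N, D, M, Q, G]
Visit K; enqueue H, C → queue [O, B, N, D, M, Q, G, H, C]
Visit O → queue [B, N, D, M, Q, G, H, C]
Visit B → queue [N, D, M, Q, G, H, C]
Visit N → queue [D, M, Q, G, H, C]
Visit D → queue [M, Q, G, H, C]
Visit M → queue [Q, G, H, C]
Visit Q; enqueue L → queue [G, H, C, L]
Visit G → queue [H, C, L]
Visit H → queue [C, L]
Visit C → queue [L]
Visit L → queue []

J, F, I, A, E, P, K, O, B, N, D, M, Q, G, H, C, L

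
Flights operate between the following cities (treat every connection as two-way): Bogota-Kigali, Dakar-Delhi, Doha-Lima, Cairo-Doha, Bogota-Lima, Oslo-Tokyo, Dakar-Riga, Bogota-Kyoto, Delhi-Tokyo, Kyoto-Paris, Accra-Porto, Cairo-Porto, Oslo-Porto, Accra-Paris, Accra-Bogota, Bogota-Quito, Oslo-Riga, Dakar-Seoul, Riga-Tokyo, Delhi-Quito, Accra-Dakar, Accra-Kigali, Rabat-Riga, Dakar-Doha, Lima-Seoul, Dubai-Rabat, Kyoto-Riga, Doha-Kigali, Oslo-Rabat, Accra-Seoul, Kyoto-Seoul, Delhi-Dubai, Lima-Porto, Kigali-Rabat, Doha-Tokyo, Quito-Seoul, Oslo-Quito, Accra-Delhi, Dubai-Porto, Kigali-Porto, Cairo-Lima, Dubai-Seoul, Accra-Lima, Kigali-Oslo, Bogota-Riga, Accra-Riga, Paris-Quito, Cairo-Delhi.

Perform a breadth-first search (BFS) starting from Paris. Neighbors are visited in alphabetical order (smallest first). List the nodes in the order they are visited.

Visit Paris; enqueue Accra, Kyoto, Quito → queue [Accra, Kyoto, Quito]
Visit Accra; enqueue Bogota, Dakar, Delhi, Kigali, Lima, Porto, Riga, Seoul → queue [Kyoto, Quito, Bogota, Dakar, Delhi, Kigali, Lima, Porto, Riga, Seoul]
Visit Kyoto → queue [Quito, Bogota, Dakar, Delhi, Kigali, Lima, Porto, Riga, Seoul]
Visit Quito; enqueue Oslo → queue [Bogota, Dakar, Delhi, Kigali, Lima, Porto, Riga, Seoul, Oslo]
Visit Bogota → queue [Dakar, Delhi, Kigali, Lima, Porto, Riga, Seoul, Oslo]
Visit Dakar; enqueue Doha → queue [Delhi, Kigali, Lima, Porto, Riga, Seoul, Oslo, Doha]
Visit Delhi; enqueue Cairo, Dubai, Tokyo → queue [Kigali, Lima, Porto, Riga, Seoul, Oslo, Doha, Cairo, Dubai, Tokyo]
Visit Kigali; enqueue Rabat → queue [Lima, Porto, Riga, Seoul, Oslo, Doha, Cairo, Dubai, Tokyo, Rabat]
Visit Lima → queue [Porto, Riga, Seoul, Oslo, Doha, Cairo, Dubai, Tokyo, Rabat]
Visit Porto → queue [Riga, Seoul, Oslo, Doha, Cairo, Dubai, Tokyo, Rabat]
Visit Riga → queue [Seoul, Oslo, Doha, Cairo, Dubai, Tokyo, Rabat]
Visit Seoul → queue [Oslo, Doha, Cairo, Dubai, Tokyo, Rabat]
Visit Oslo → queue [Doha, Cairo, Dubai, Tokyo, Rabat]
Visit Doha → queue [Cairo, Dubai, Tokyo, Rabat]
Visit Cairo → queue [Dubai, Tokyo, Rabat]
Visit Dubai → queue [Tokyo, Rabat]
Visit Tokyo → queue [Rabat]
Visit Rabat → queue []

Paris, Accra, Kyoto, Quito, Bogota, Dakar, Delhi, Kigali, Lima, Porto, Riga, Seoul, Oslo, Doha, Cairo, Dubai, Tokyo, Rabat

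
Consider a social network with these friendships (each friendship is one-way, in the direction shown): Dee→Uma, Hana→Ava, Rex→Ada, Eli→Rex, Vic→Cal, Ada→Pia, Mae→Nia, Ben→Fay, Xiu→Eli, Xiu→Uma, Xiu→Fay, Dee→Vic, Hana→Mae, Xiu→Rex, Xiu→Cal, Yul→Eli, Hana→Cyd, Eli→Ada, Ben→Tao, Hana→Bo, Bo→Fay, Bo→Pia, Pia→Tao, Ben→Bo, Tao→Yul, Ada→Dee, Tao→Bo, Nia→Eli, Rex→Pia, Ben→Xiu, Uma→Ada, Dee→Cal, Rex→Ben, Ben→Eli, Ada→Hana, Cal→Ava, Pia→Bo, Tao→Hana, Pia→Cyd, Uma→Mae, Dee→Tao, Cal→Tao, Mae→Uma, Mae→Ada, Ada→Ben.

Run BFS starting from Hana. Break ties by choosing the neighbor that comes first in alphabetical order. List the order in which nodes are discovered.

Hana -> Ava -> Bo -> Cyd -> Mae -> Fay -> Pia -> Ada -> Nia -> Uma -> Tao -> Ben -> Dee -> Eli -> Yul -> Xiu -> Cal -> Vic -> Rex

Visit Hana; enqueue Ava, Bo, Cyd, Mae → queue [Ava, Bo, Cyd, Mae]
Visit Ava → queue [Bo, Cyd, Mae]
Visit Bo; enqueue Fay, Pia → queue [Cyd, Mae, Fay, Pia]
Visit Cyd → queue [Mae, Fay, Pia]
Visit Mae; enqueue Ada, Nia, Uma → queue [Fay, Pia, Ada, Nia, Uma]
Visit Fay → queue [Pia, Ada, Nia, Uma]
Visit Pia; enqueue Tao → queue [Ada, Nia, Uma, Tao]
Visit Ada; enqueue Ben, Dee → queue [Nia, Uma, Tao, Ben, Dee]
Visit Nia; enqueue Eli → queue [Uma, Tao, Ben, Dee, Eli]
Visit Uma → queue [Tao, Ben, Dee, Eli]
Visit Tao; enqueue Yul → queue [Ben, Dee, Eli, Yul]
Visit Ben; enqueue Xiu → queue [Dee, Eli, Yul, Xiu]
Visit Dee; enqueue Cal, Vic → queue [Eli, Yul, Xiu, Cal, Vic]
Visit Eli; enqueue Rex → queue [Yul, Xiu, Cal, Vic, Rex]
Visit Yul → queue [Xiu, Cal, Vic, Rex]
Visit Xiu → queue [Cal, Vic, Rex]
Visit Cal → queue [Vic, Rex]
Visit Vic → queue [Rex]
Visit Rex → queue []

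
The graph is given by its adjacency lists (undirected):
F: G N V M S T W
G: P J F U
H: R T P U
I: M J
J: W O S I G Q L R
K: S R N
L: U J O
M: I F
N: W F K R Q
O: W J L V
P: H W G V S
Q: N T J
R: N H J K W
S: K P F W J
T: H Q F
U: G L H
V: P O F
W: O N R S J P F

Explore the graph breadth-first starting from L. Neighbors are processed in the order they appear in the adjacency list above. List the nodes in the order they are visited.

Visit L; enqueue U, J, O → queue [U, J, O]
Visit U; enqueue G, H → queue [J, O, G, H]
Visit J; enqueue W, S, I, Q, R → queue [O, G, H, W, S, I, Q, R]
Visit O; enqueue V → queue [G, H, W, S, I, Q, R, V]
Visit G; enqueue P, F → queue [H, W, S, I, Q, R, V, P, F]
Visit H; enqueue T → queue [W, S, I, Q, R, V, P, F, T]
Visit W; enqueue N → queue [S, I, Q, R, V, P, F, T, N]
Visit S; enqueue K → queue [I, Q, R, V, P, F, T, N, K]
Visit I; enqueue M → queue [Q, R, V, P, F, T, N, K, M]
Visit Q → queue [R, V, P, F, T, N, K, M]
Visit R → queue [V, P, F, T, N, K, M]
Visit V → queue [P, F, T, N, K, M]
Visit P → queue [F, T, N, K, M]
Visit F → queue [T, N, K, M]
Visit T → queue [N, K, M]
Visit N → queue [K, M]
Visit K → queue [M]
Visit M → queue []

L, U, J, O, G, H, W, S, I, Q, R, V, P, F, T, N, K, M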